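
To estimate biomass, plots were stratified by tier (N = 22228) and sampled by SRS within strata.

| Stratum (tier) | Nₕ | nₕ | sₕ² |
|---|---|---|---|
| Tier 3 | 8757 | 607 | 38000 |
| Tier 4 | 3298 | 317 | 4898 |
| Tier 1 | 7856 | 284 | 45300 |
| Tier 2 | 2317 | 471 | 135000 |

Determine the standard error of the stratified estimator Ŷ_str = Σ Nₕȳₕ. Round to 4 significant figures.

123800

Var(Ŷ_str) = Σₕ Nₕ²(1 − fₕ)sₕ²/nₕ.
Tier 3: 8757²·(1 − 607/8757)·38000/607 = 4.4679455 × 10^9.
Tier 4: 3298²·(1 − 317/3298)·4898/317 = 1.5190503 × 10^8.
Tier 1: 7856²·(1 − 284/7856)·45300/284 = 9.4883772 × 10^9.
Tier 2: 2317²·(1 − 471/2317)·135000/471 = 1.2259439 × 10^9.
Sum = 1.5334172 × 10^10.
SE = √(1.5334172 × 10^10) = 123800.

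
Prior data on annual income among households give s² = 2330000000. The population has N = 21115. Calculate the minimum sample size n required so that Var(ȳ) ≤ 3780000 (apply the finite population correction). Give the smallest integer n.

599

Without fpc, n₀ = s²/D = 2330000000/3780000 = 616.4021.
With fpc, (1 − n/N)·s²/n ≤ D requires n ≥ n₀/(1 + n₀/N) = 616.4021/(1 + 616.4021/21115) = 598.9181.
Rounding up, n = 599.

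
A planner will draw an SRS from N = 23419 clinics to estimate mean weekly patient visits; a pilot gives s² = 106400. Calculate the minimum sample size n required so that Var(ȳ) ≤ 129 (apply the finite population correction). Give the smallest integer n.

797

Without fpc, n₀ = s²/D = 106400/129 = 824.8062.
With fpc, (1 − n/N)·s²/n ≤ D requires n ≥ n₀/(1 + n₀/N) = 824.8062/(1 + 824.8062/23419) = 796.7452.
Rounding up, n = 797.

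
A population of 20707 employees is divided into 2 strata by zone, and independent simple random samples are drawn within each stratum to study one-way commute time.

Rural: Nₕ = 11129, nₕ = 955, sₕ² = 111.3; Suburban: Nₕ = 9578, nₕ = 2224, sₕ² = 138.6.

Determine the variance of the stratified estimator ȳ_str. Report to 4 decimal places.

0.0410

Var(ȳ_str) = Σₕ Wₕ²(1 − fₕ)sₕ²/nₕ with Wₕ = Nₕ/N, N = 20707.
Rural: Wₕ = 0.53745110; term = 0.53745110²·(1 − 0.08581184)·111.3/955 = 0.030775513.
Suburban: Wₕ = 0.46254890; term = 0.46254890²·(1 − 0.23219879)·138.6/2224 = 0.010237468.
Sum = 0.041012981.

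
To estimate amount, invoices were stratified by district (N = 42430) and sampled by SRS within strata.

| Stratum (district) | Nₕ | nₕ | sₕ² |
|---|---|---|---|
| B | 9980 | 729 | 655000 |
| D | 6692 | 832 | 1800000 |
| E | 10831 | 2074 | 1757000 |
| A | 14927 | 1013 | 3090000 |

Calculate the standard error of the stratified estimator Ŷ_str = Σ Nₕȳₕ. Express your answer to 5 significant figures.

938980

Var(Ŷ_str) = Σₕ Nₕ²(1 − fₕ)sₕ²/nₕ.
B: 9980²·(1 − 729/9980)·655000/729 = 8.2953171 × 10^10.
D: 6692²·(1 − 832/6692)·1800000/832 = 8.4840404 × 10^10.
E: 10831²·(1 − 2074/10831)·1757000/2074 = 8.0350191 × 10^10.
A: 14927²·(1 − 1013/14927)·3090000/1013 = 6.3353931 × 10^11.
Sum = 8.8168308 × 10^11.
SE = √(8.8168308 × 10^11) = 938980.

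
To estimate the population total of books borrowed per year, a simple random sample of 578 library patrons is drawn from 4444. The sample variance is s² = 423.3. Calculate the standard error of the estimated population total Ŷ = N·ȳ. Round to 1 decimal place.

Var(Ŷ) = N²·Var(ȳ) = N²·(1 − n/N)·s²/n.
f = 578/4444 = 0.13006301; Var(ȳ) = 0.86993699·423.3/578 = 0.63710092.
Var(Ŷ) = 4444² · 0.63710092 = 1.2582193 × 10^7.
SE(Ŷ) = √(1.2582193 × 10^7) = 3547.1.

3547.1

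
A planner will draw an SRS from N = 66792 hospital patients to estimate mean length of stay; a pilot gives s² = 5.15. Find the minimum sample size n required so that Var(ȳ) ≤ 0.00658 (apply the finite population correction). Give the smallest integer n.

Without fpc, n₀ = s²/D = 5.15/0.00658 = 782.6748.
With fpc, (1 − n/N)·s²/n ≤ D requires n ≥ n₀/(1 + n₀/N) = 782.6748/(1 + 782.6748/66792) = 773.6096.
Rounding up, n = 774.

774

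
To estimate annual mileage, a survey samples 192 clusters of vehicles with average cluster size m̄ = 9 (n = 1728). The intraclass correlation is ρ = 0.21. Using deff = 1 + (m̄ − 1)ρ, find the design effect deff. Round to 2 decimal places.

2.68

deff = 1 + (9 − 1)·0.21 = 1 + 1.68 = 2.68.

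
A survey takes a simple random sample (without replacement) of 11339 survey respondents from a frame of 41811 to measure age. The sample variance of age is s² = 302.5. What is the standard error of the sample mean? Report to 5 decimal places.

0.13944

Under SRS without replacement, Var(ȳ) = (1 − f)·s²/n with f = n/N = 11339/41811 = 0.27119658.
Var(ȳ) = (1 − 0.27119658)·302.5/11339 = 0.72880342·0.026677838 = 0.019442899.
SE(ȳ) = √(0.019442899) = 0.13944.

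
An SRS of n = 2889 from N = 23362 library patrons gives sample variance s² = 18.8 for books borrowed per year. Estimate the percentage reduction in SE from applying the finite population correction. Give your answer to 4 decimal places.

6.3871

f = n/N = 2889/23362 = 0.12366236.
SE_no-fpc = √(s²/n) = 0.080668718; SE_fpc = √((1−f)s²/n) = 0.075516332.
Ratio = √(1−f) = 0.93612907. Reduction = 100·(1 − 0.93612907) = 6.3871%.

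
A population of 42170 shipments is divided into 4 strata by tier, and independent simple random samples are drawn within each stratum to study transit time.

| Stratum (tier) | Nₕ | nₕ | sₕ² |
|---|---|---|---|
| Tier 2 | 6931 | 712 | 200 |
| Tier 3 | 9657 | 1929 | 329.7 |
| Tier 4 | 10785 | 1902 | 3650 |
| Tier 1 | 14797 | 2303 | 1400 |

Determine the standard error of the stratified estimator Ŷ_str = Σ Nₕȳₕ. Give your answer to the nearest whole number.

Var(Ŷ_str) = Σₕ Nₕ²(1 − fₕ)sₕ²/nₕ.
Tier 2: 6931²·(1 − 712/6931)·200/712 = 1.2107834 × 10^7.
Tier 3: 9657²·(1 − 1929/9657)·329.7/1929 = 1.2755458 × 10^7.
Tier 4: 10785²·(1 − 1902/10785)·3650/1902 = 1.8384938 × 10^8.
Tier 1: 14797²·(1 − 2303/14797)·1400/2303 = 1.1238524 × 10^8.
Sum = 3.2109791 × 10^8.
SE = √(3.2109791 × 10^8) = 17919.

17919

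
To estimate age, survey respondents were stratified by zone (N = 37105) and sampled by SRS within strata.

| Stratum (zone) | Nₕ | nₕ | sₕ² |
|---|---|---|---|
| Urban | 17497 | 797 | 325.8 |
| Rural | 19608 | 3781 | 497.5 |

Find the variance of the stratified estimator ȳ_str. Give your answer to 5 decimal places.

0.11642

Var(ȳ_str) = Σₕ Wₕ²(1 − fₕ)sₕ²/nₕ with Wₕ = Nₕ/N, N = 37105.
Urban: Wₕ = 0.47155370; term = 0.47155370²·(1 − 0.04555067)·325.8/797 = 0.086757684.
Rural: Wₕ = 0.52844630; term = 0.52844630²·(1 − 0.19282946)·497.5/3781 = 0.029658791.
Sum = 0.11641648.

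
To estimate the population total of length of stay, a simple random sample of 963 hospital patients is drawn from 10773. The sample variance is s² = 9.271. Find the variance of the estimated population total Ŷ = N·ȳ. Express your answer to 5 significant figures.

Var(Ŷ) = N²·Var(ȳ) = N²·(1 − n/N)·s²/n.
f = 963/10773 = 0.08939014; Var(ȳ) = 0.91060986·9.271/963 = 0.0087666293.
Var(Ŷ) = 10773² · 0.0087666293 = 1.0174333 × 10^6.

1.0174 × 10^6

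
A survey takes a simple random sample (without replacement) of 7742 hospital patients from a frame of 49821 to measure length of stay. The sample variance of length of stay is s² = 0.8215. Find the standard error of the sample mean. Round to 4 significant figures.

0.009467

Under SRS without replacement, Var(ȳ) = (1 − f)·s²/n with f = n/N = 7742/49821 = 0.15539632.
Var(ȳ) = (1 − 0.15539632)·0.8215/7742 = 0.84460368·1.0610953 × 10^-4 = 8.9620502 × 10^-5.
SE(ȳ) = √(8.9620502 × 10^-5) = 0.009467.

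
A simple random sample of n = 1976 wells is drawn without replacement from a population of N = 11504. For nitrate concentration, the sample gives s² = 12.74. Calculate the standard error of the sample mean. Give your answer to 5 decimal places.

Under SRS without replacement, Var(ȳ) = (1 − f)·s²/n with f = n/N = 1976/11504 = 0.17176634.
Var(ȳ) = (1 − 0.17176634)·12.74/1976 = 0.82823366·0.0064473684 = 0.0053399275.
SE(ȳ) = √(0.0053399275) = 0.07307.

0.07307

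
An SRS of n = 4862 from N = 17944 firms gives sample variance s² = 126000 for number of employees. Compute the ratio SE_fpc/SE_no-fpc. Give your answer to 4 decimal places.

f = n/N = 4862/17944 = 0.27095408.
SE_no-fpc = √(s²/n) = 5.0907034; SE_fpc = √((1−f)s²/n) = 4.3466557.
Ratio = √(1−f) = 0.85384186.

0.8538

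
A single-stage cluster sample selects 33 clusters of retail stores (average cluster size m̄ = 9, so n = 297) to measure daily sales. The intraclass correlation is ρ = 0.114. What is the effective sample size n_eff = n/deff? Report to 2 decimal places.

deff = 1 + (9 − 1)·0.114 = 1 + 0.912 = 1.912.
n_eff = 297 / 1.912 = 155.33.

155.33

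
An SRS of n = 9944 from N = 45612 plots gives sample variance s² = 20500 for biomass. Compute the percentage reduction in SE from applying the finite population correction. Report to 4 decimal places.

f = n/N = 9944/45612 = 0.21801280.
SE_no-fpc = √(s²/n) = 1.435808; SE_fpc = √((1−f)s²/n) = 1.2696856.
Ratio = √(1−f) = 0.88430040. Reduction = 100·(1 − 0.88430040) = 11.5700%.

11.5700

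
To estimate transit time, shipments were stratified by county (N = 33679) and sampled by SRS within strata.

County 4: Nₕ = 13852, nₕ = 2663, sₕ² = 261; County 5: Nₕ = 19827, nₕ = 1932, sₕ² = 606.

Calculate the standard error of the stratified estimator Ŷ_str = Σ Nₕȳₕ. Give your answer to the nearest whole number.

11246

Var(Ŷ_str) = Σₕ Nₕ²(1 − fₕ)sₕ²/nₕ.
County 4: 13852²·(1 − 2663/13852)·261/2663 = 1.5190536 × 10^7.
County 5: 19827²·(1 − 1932/19827)·606/1932 = 1.1128951 × 10^8.
Sum = 1.2648005 × 10^8.
SE = √(1.2648005 × 10^8) = 11246.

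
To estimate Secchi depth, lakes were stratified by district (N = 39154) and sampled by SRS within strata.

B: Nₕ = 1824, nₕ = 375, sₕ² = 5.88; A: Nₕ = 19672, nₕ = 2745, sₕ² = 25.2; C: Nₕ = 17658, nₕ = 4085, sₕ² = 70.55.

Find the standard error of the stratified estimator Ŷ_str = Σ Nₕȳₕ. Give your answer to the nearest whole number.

2690

Var(Ŷ_str) = Σₕ Nₕ²(1 − fₕ)sₕ²/nₕ.
B: 1824²·(1 − 375/1824)·5.88/375 = 41441.864.
A: 19672²·(1 − 2745/19672)·25.2/2745 = 3.0569385 × 10^6.
C: 17658²·(1 − 4085/17658)·70.55/4085 = 4.1392563 × 10^6.
Sum = 7.2376367 × 10^6.
SE = √(7.2376367 × 10^6) = 2690.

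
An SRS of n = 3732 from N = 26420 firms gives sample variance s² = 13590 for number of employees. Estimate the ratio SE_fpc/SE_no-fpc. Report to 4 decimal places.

f = n/N = 3732/26420 = 0.14125662.
SE_no-fpc = √(s²/n) = 1.908266; SE_fpc = √((1−f)s²/n) = 1.7683597.
Ratio = √(1−f) = 0.92668408.

0.9267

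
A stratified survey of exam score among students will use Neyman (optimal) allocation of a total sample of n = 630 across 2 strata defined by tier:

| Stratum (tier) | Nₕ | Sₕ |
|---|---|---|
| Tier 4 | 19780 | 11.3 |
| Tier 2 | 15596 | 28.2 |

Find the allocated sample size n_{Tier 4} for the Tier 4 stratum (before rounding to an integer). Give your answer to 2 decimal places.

Neyman allocation: nₕ = n·NₕSₕ / Σⱼ NⱼSⱼ.
Σ NⱼSⱼ = 19780·11.3 + 15596·28.2 = 663321.2.
n_{Tier 4} = 630·19780·11.3 / 663321.2 = 212.29.

212.29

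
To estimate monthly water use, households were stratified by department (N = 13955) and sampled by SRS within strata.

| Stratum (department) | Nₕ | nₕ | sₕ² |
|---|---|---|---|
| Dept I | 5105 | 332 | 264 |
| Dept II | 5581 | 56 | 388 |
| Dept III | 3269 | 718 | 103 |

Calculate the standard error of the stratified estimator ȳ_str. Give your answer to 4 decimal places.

1.0967

Var(ȳ_str) = Σₕ Wₕ²(1 − fₕ)sₕ²/nₕ with Wₕ = Nₕ/N, N = 13955.
Dept I: Wₕ = 0.36581870; term = 0.36581870²·(1 − 0.06503428)·264/332 = 0.099493187.
Dept II: Wₕ = 0.39992834; term = 0.39992834²·(1 − 0.01003404)·388/56 = 1.0970548.
Dept III: Wₕ = 0.23425296; term = 0.23425296²·(1 − 0.21963903)·103/718 = 0.0061429712.
Sum = 1.202691.
SE = √(1.202691) = 1.0967.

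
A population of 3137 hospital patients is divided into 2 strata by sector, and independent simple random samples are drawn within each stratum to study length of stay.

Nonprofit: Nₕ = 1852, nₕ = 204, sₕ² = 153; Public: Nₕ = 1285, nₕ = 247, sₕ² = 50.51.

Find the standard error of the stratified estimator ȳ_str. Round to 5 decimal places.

0.51022

Var(ȳ_str) = Σₕ Wₕ²(1 − fₕ)sₕ²/nₕ with Wₕ = Nₕ/N, N = 3137.
Nonprofit: Wₕ = 0.59037297; term = 0.59037297²·(1 − 0.11015119)·153/204 = 0.23261109.
Public: Wₕ = 0.40962703; term = 0.40962703²·(1 − 0.19221790)·50.51/247 = 0.02771736.
Sum = 0.26032845.
SE = √(0.26032845) = 0.51022.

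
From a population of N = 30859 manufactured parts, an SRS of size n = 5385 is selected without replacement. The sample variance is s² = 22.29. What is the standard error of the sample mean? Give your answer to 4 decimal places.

0.0585

Under SRS without replacement, Var(ȳ) = (1 − f)·s²/n with f = n/N = 5385/30859 = 0.17450339.
Var(ȳ) = (1 − 0.17450339)·22.29/5385 = 0.82549661·0.0041392758 = 0.0034169581.
SE(ȳ) = √(0.0034169581) = 0.0585.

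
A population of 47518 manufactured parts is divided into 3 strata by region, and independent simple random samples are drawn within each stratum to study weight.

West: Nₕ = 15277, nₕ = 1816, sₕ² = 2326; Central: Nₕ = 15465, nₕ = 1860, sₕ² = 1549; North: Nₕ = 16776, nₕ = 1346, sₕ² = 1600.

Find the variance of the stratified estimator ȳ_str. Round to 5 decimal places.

0.33053

Var(ȳ_str) = Σₕ Wₕ²(1 − fₕ)sₕ²/nₕ with Wₕ = Nₕ/N, N = 47518.
West: Wₕ = 0.32149922; term = 0.32149922²·(1 − 0.11887151)·2326/1816 = 0.11665221.
Central: Wₕ = 0.32545562; term = 0.32545562²·(1 − 0.12027158)·1549/1860 = 0.077601593.
North: Wₕ = 0.35304516; term = 0.35304516²·(1 − 0.08023367)·1600/1346 = 0.13627399.
Sum = 0.33052779.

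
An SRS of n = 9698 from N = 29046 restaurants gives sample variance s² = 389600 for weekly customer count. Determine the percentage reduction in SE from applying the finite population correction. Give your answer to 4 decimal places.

f = n/N = 9698/29046 = 0.33388418.
SE_no-fpc = √(s²/n) = 6.3382357; SE_fpc = √((1−f)s²/n) = 5.1730093.
Ratio = √(1−f) = 0.81615919. Reduction = 100·(1 − 0.81615919) = 18.3841%.

18.3841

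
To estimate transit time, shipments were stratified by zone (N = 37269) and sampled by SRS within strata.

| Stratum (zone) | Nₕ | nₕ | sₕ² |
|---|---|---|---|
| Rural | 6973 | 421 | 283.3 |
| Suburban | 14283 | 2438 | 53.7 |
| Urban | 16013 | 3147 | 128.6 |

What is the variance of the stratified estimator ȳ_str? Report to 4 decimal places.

0.0309

Var(ȳ_str) = Σₕ Wₕ²(1 − fₕ)sₕ²/nₕ with Wₕ = Nₕ/N, N = 37269.
Rural: Wₕ = 0.18709920; term = 0.18709920²·(1 − 0.06037573)·283.3/421 = 0.022134135.
Suburban: Wₕ = 0.38324076; term = 0.38324076²·(1 − 0.17069243)·53.7/2438 = 0.0026828699.
Urban: Wₕ = 0.42966004; term = 0.42966004²·(1 − 0.19652782)·128.6/3147 = 0.0060612891.
Sum = 0.030878294.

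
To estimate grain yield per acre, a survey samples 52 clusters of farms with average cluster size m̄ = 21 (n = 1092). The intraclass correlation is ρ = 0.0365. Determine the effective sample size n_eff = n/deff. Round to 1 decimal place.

deff = 1 + (21 − 1)·0.0365 = 1 + 0.73 = 1.73.
n_eff = 1092 / 1.73 = 631.2.

631.2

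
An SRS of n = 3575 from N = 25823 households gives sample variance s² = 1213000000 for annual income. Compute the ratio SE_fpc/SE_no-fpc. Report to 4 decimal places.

f = n/N = 3575/25823 = 0.13844247.
SE_no-fpc = √(s²/n) = 582.49524; SE_fpc = √((1−f)s²/n) = 540.67279.
Ratio = √(1−f) = 0.92820123.

0.9282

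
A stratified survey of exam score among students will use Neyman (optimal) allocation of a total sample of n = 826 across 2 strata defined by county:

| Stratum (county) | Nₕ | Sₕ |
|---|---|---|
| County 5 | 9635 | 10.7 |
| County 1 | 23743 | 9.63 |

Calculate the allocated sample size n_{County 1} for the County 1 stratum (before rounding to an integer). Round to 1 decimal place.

569.3

Neyman allocation: nₕ = n·NₕSₕ / Σⱼ NⱼSⱼ.
Σ NⱼSⱼ = 9635·10.7 + 23743·9.63 = 331739.59.
n_{County 1} = 826·23743·9.63 / 331739.59 = 569.3.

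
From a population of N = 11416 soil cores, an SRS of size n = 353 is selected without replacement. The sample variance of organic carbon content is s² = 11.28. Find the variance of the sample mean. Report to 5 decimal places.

0.03097

Under SRS without replacement, Var(ȳ) = (1 − f)·s²/n with f = n/N = 353/11416 = 0.03092151.
Var(ȳ) = (1 − 0.03092151)·11.28/353 = 0.96907849·0.031954674 = 0.030966587.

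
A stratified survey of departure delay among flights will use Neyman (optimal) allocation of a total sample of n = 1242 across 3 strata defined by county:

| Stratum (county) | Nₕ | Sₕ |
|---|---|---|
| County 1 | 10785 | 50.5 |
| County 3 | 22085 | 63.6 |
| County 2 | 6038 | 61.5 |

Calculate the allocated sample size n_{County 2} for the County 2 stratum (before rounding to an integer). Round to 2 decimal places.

Neyman allocation: nₕ = n·NₕSₕ / Σⱼ NⱼSⱼ.
Σ NⱼSⱼ = 10785·50.5 + 22085·63.6 + 6038·61.5 = 2.3205855 × 10^6.
n_{County 2} = 1242·6038·61.5 / (2.3205855 × 10^6) = 198.74.

198.74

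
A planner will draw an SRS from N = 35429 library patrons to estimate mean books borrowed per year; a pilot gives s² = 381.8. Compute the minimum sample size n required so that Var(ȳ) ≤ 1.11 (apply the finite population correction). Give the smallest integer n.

Without fpc, n₀ = s²/D = 381.8/1.11 = 343.9640.
With fpc, (1 − n/N)·s²/n ≤ D requires n ≥ n₀/(1 + n₀/N) = 343.9640/(1 + 343.9640/35429) = 340.6567.
Rounding up, n = 341.

341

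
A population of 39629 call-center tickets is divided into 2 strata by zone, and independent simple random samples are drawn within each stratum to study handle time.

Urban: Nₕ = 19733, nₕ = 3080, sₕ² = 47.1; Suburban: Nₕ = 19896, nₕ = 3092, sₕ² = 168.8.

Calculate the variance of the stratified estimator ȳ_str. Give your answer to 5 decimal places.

0.01482

Var(ȳ_str) = Σₕ Wₕ²(1 − fₕ)sₕ²/nₕ with Wₕ = Nₕ/N, N = 39629.
Urban: Wₕ = 0.49794343; term = 0.49794343²·(1 − 0.15608372)·47.1/3080 = 0.0031998496.
Suburban: Wₕ = 0.50205657; term = 0.50205657²·(1 − 0.15540812)·168.8/3092 = 0.011622115.
Sum = 0.014821965.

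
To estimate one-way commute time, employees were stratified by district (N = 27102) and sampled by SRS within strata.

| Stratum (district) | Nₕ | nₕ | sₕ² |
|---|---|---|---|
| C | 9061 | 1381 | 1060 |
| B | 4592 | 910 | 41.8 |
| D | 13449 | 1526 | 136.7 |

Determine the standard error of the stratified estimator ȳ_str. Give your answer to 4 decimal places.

0.3055

Var(ȳ_str) = Σₕ Wₕ²(1 − fₕ)sₕ²/nₕ with Wₕ = Nₕ/N, N = 27102.
C: Wₕ = 0.33432957; term = 0.33432957²·(1 − 0.15241143)·1060/1381 = 0.072718825.
B: Wₕ = 0.16943399; term = 0.16943399²·(1 − 0.19817073)·41.8/910 = 0.0010573478.
D: Wₕ = 0.49623644; term = 0.49623644²·(1 − 0.11346569)·136.7/1526 = 0.019556307.
Sum = 0.09333248.
SE = √(0.09333248) = 0.3055.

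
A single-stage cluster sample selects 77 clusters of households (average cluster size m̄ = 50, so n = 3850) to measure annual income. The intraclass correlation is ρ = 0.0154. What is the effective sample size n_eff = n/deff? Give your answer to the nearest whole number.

deff = 1 + (50 − 1)·0.0154 = 1 + 0.7546 = 1.7546.
n_eff = 3850 / 1.7546 = 2194.

2194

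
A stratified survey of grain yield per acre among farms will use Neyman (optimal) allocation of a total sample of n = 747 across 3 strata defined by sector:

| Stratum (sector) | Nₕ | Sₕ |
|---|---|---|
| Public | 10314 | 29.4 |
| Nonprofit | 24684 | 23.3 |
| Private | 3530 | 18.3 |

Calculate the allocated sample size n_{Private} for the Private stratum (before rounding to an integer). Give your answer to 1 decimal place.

51.2

Neyman allocation: nₕ = n·NₕSₕ / Σⱼ NⱼSⱼ.
Σ NⱼSⱼ = 10314·29.4 + 24684·23.3 + 3530·18.3 = 942967.8.
n_{Private} = 747·3530·18.3 / 942967.8 = 51.2.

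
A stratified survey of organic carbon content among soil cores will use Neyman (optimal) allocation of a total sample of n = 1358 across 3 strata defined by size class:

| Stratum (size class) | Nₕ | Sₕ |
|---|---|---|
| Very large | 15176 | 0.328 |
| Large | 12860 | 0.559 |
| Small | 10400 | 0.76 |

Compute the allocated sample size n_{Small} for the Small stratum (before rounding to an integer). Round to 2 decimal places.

534.80

Neyman allocation: nₕ = n·NₕSₕ / Σⱼ NⱼSⱼ.
Σ NⱼSⱼ = 15176·0.328 + 12860·0.559 + 10400·0.76 = 20070.468.
n_{Small} = 1358·10400·0.76 / 20070.468 = 534.80.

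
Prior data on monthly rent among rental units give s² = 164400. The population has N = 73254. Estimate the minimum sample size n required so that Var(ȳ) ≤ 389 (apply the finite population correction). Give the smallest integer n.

421

Without fpc, n₀ = s²/D = 164400/389 = 422.6221.
With fpc, (1 − n/N)·s²/n ≤ D requires n ≥ n₀/(1 + n₀/N) = 422.6221/(1 + 422.6221/73254) = 420.1979.
Rounding up, n = 421.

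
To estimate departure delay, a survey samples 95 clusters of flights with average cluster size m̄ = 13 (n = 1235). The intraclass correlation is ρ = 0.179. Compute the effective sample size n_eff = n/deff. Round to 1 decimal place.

392.3

deff = 1 + (13 − 1)·0.179 = 1 + 2.148 = 3.148.
n_eff = 1235 / 3.148 = 392.3.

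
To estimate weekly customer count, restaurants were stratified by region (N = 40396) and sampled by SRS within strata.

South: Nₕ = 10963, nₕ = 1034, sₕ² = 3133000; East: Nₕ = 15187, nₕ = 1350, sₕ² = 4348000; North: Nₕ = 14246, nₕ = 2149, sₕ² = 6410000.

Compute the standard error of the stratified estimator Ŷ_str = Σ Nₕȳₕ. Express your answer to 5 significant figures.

1.2332 × 10^6

Var(Ŷ_str) = Σₕ Nₕ²(1 − fₕ)sₕ²/nₕ.
South: 10963²·(1 − 1034/10963)·3133000/1034 = 3.2981832 × 10^11.
East: 15187²·(1 − 1350/15187)·4348000/1350 = 6.7681457 × 10^11.
North: 14246²·(1 − 2149/14246)·6410000/2149 = 5.1403446 × 10^11.
Sum = 1.5206674 × 10^12.
SE = √(1.5206674 × 10^12) = 1.2332 × 10^6.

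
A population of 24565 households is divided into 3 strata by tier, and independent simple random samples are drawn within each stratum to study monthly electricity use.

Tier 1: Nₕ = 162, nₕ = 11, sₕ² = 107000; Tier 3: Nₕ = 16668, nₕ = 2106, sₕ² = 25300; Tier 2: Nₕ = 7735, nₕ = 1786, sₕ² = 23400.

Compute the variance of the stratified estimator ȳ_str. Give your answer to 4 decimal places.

Var(ȳ_str) = Σₕ Wₕ²(1 − fₕ)sₕ²/nₕ with Wₕ = Nₕ/N, N = 24565.
Tier 1: Wₕ = 0.00659475; term = 0.00659475²·(1 − 0.06790123)·107000/11 = 0.39432065.
Tier 3: Wₕ = 0.67852636; term = 0.67852636²·(1 − 0.12634989)·25300/2106 = 4.8320691.
Tier 2: Wₕ = 0.31487889; term = 0.31487889²·(1 − 0.23089851)·23400/1786 = 0.99909124.
Sum = 6.225481.

6.2255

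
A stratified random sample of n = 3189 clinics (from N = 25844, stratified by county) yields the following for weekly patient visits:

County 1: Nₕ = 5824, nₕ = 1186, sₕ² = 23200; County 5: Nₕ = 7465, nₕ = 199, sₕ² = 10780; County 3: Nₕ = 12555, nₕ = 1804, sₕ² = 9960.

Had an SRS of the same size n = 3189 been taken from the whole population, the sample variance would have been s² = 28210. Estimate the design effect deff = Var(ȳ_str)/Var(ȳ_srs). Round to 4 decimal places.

Var(ȳ_str) = Σ Wₕ²(1−fₕ)sₕ²/nₕ with Wₕ = Nₕ/25844:
  County 1: (5824/25844)²·(1−1186/5824)·23200/1186 = 0.7911083
  County 5: (7465/25844)²·(1−199/7465)·10780/199 = 4.3991769
  County 3: (12555/25844)²·(1−1804/12555)·9960/1804 = 1.1157552
  → Var(ȳ_str) = 6.3060404.
Var(ȳ_srs) = (1 − 3189/25844)·28210/3189 = 7.7544839.
deff = 6.3060404 / 7.7544839 = 0.8132.

0.8132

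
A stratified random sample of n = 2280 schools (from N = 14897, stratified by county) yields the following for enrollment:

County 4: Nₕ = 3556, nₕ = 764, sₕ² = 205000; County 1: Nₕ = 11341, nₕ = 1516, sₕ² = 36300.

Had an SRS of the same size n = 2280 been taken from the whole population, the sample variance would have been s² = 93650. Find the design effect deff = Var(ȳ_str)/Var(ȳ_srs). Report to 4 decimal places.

Var(ȳ_str) = Σ Wₕ²(1−fₕ)sₕ²/nₕ with Wₕ = Nₕ/14897:
  County 4: (3556/14897)²·(1−764/3556)·205000/764 = 12.004388
  County 1: (11341/14897)²·(1−1516/11341)·36300/1516 = 12.02247
  → Var(ȳ_str) = 24.026858.
Var(ȳ_srs) = (1 − 2280/14897)·93650/2280 = 34.788061.
deff = 24.026858 / 34.788061 = 0.6907.

0.6907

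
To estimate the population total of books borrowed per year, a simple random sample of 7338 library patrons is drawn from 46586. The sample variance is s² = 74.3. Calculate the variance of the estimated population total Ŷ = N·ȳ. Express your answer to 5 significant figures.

1.8513 × 10^7

Var(Ŷ) = N²·Var(ȳ) = N²·(1 − n/N)·s²/n.
f = 7338/46586 = 0.15751513; Var(ȳ) = 0.84248487·74.3/7338 = 0.008530475.
Var(Ŷ) = 46586² · 0.008530475 = 1.8513309 × 10^7.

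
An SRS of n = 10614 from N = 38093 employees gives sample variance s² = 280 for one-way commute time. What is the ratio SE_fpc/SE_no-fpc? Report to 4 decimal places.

0.8493

f = n/N = 10614/38093 = 0.27863387.
SE_no-fpc = √(s²/n) = 0.16241999; SE_fpc = √((1−f)s²/n) = 0.13794862.
Ratio = √(1−f) = 0.84933276.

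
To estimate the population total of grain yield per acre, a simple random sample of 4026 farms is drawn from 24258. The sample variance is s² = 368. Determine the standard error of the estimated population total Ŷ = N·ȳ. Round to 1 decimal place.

6697.8

Var(Ŷ) = N²·Var(ȳ) = N²·(1 − n/N)·s²/n.
f = 4026/24258 = 0.16596587; Var(ȳ) = 0.83403413·368/4026 = 0.076235609.
Var(Ŷ) = 24258² · 0.076235609 = 4.4860887 × 10^7.
SE(Ŷ) = √(4.4860887 × 10^7) = 6697.8.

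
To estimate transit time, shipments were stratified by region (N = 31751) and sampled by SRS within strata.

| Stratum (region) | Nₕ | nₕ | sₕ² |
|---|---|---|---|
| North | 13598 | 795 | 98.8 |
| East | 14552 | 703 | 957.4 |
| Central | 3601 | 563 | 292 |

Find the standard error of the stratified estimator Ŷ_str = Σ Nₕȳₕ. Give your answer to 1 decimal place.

Var(Ŷ_str) = Σₕ Nₕ²(1 − fₕ)sₕ²/nₕ.
North: 13598²·(1 − 795/13598)·98.8/795 = 2.1635981 × 10^7.
East: 14552²·(1 − 703/14552)·957.4/703 = 2.7446009 × 10^8.
Central: 3601²·(1 − 563/3601)·292/563 = 5.673948 × 10^6.
Sum = 3.0177002 × 10^8.
SE = √(3.0177002 × 10^8) = 17371.5.

17371.5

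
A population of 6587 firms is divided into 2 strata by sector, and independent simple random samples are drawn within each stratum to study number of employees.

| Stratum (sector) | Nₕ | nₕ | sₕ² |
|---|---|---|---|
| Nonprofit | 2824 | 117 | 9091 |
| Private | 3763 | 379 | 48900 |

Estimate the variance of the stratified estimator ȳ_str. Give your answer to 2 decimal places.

51.56

Var(ȳ_str) = Σₕ Wₕ²(1 − fₕ)sₕ²/nₕ with Wₕ = Nₕ/N, N = 6587.
Nonprofit: Wₕ = 0.42872324; term = 0.42872324²·(1 − 0.04143059)·9091/117 = 13.689999.
Private: Wₕ = 0.57127676; term = 0.57127676²·(1 − 0.10071751)·48900/379 = 37.866825.
Sum = 51.556824.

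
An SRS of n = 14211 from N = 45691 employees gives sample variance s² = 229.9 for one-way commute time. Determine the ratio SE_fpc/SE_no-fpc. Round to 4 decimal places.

f = n/N = 14211/45691 = 0.31102405.
SE_no-fpc = √(s²/n) = 0.12719123; SE_fpc = √((1−f)s²/n) = 0.10557454.
Ratio = √(1−f) = 0.83004575.

0.8300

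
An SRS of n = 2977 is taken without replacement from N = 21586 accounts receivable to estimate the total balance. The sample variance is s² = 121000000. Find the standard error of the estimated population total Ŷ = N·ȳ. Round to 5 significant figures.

Var(Ŷ) = N²·Var(ȳ) = N²·(1 − n/N)·s²/n.
f = 2977/21586 = 0.13791346; Var(ȳ) = 0.86208654·121000000/2977 = 35039.46.
Var(Ŷ) = 21586² · 35039.46 = 1.6326825 × 10^13.
SE(Ŷ) = √(1.6326825 × 10^13) = 4.0406 × 10^6.

4.0406 × 10^6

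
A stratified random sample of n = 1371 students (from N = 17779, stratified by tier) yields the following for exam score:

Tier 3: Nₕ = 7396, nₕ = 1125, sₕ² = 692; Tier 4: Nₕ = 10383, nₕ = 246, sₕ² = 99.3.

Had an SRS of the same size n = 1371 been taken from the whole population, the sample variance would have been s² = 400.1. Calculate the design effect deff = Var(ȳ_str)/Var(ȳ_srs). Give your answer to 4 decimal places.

Var(ȳ_str) = Σ Wₕ²(1−fₕ)sₕ²/nₕ with Wₕ = Nₕ/17779:
  Tier 3: (7396/17779)²·(1−1125/7396)·692/1125 = 0.090255279
  Tier 4: (10383/17779)²·(1−246/10383)·99.3/246 = 0.13441006
  → Var(ȳ_str) = 0.22466534.
Var(ȳ_srs) = (1 − 1371/17779)·400.1/1371 = 0.2693267.
deff = 0.22466534 / 0.2693267 = 0.8342.

0.8342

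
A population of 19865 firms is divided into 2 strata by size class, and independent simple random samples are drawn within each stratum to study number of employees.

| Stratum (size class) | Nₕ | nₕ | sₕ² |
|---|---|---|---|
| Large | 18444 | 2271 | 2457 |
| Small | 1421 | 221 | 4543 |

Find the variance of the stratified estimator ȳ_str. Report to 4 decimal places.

0.9066

Var(ȳ_str) = Σₕ Wₕ²(1 − fₕ)sₕ²/nₕ with Wₕ = Nₕ/N, N = 19865.
Large: Wₕ = 0.92846715; term = 0.92846715²·(1 − 0.12312947)·2457/2271 = 0.81781785.
Small: Wₕ = 0.07153285; term = 0.07153285²·(1 − 0.15552428)·4543/221 = 0.088827747.
Sum = 0.9066456.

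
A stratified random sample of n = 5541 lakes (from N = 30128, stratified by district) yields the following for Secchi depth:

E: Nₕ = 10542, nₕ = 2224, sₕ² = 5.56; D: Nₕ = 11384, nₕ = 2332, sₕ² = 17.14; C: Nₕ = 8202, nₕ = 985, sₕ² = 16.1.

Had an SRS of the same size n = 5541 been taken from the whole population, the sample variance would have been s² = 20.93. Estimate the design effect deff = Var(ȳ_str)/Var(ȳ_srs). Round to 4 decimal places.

0.6948

Var(ȳ_str) = Σ Wₕ²(1−fₕ)sₕ²/nₕ with Wₕ = Nₕ/30128:
  E: (10542/30128)²·(1−2224/10542)·5.56/2224 = 2.4151346 × 10^-4
  D: (11384/30128)²·(1−2332/11384)·17.14/2332 = 8.3441307 × 10^-4
  C: (8202/30128)²·(1−985/8202)·16.1/985 = 0.0010659222
  → Var(ȳ_str) = 0.0021418487.
Var(ȳ_srs) = (1 − 5541/30128)·20.93/5541 = 0.0030825939.
deff = 0.0021418487 / 0.0030825939 = 0.6948.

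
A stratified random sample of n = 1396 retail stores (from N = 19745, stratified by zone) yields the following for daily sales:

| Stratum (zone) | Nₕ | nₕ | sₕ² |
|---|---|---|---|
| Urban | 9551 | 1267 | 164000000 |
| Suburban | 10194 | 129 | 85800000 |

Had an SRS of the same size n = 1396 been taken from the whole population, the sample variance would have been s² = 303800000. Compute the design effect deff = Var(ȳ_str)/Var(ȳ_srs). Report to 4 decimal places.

0.9954

Var(ȳ_str) = Σ Wₕ²(1−fₕ)sₕ²/nₕ with Wₕ = Nₕ/19745:
  Urban: (9551/19745)²·(1−1267/9551)·164000000/1267 = 26268.9
  Suburban: (10194/19745)²·(1−129/10194)·85800000/129 = 175041.78
  → Var(ȳ_str) = 201310.68.
Var(ȳ_srs) = (1 − 1396/19745)·303800000/1396 = 202235.6.
deff = 201310.68 / 202235.6 = 0.9954.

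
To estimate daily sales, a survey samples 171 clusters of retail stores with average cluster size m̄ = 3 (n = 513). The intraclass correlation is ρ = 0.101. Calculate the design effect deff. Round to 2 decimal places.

1.20

deff = 1 + (3 − 1)·0.101 = 1 + 0.202 = 1.202.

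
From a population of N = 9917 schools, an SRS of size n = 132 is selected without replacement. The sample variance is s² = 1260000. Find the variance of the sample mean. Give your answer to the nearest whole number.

Under SRS without replacement, Var(ȳ) = (1 − f)·s²/n with f = n/N = 132/9917 = 0.01331048.
Var(ȳ) = (1 − 0.01331048)·1260000/132 = 0.98668952·9545.4545 = 9418.4.

9418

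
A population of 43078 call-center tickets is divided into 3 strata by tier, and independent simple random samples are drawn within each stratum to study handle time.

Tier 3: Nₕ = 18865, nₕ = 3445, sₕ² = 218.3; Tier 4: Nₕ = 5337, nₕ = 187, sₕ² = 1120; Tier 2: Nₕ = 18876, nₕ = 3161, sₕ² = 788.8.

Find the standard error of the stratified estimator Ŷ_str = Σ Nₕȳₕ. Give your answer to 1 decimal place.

16033.6

Var(Ŷ_str) = Σₕ Nₕ²(1 − fₕ)sₕ²/nₕ.
Tier 3: 18865²·(1 − 3445/18865)·218.3/3445 = 1.843341 × 10^7.
Tier 4: 5337²·(1 − 187/5337)·1120/187 = 1.6461934 × 10^8.
Tier 2: 18876²·(1 − 3161/18876)·788.8/3161 = 7.4023013 × 10^7.
Sum = 2.5707576 × 10^8.
SE = √(2.5707576 × 10^8) = 16033.6.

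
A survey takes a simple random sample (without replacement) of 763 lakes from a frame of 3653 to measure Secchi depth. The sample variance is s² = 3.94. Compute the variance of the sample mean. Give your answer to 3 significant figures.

Under SRS without replacement, Var(ȳ) = (1 − f)·s²/n with f = n/N = 763/3653 = 0.20886942.
Var(ȳ) = (1 − 0.20886942)·3.94/763 = 0.79113058·0.005163827 = 0.0040852614.

0.00409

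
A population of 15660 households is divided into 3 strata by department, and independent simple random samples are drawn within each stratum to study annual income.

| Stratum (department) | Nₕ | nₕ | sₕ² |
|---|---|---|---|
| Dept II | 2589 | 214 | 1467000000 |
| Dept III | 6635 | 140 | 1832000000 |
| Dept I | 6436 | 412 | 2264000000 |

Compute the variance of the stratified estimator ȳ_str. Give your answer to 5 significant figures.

Var(ȳ_str) = Σₕ Wₕ²(1 − fₕ)sₕ²/nₕ with Wₕ = Nₕ/N, N = 15660.
Dept II: Wₕ = 0.16532567; term = 0.16532567²·(1 − 0.08265740)·1467000000/214 = 171881.24.
Dept III: Wₕ = 0.42369093; term = 0.42369093²·(1 − 0.02110023)·1832000000/140 = 2.2995031 × 10^6.
Dept I: Wₕ = 0.41098340; term = 0.41098340²·(1 − 0.06401492)·2264000000/412 = 868753.74.
Sum = 3.3401381 × 10^6.

3.3401 × 10^6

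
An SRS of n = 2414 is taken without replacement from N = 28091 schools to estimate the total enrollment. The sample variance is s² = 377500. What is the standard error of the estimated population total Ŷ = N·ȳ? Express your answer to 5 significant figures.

335850

Var(Ŷ) = N²·Var(ȳ) = N²·(1 − n/N)·s²/n.
f = 2414/28091 = 0.08593500; Var(ȳ) = 0.91406500·377500/2414 = 142.94099.
Var(Ŷ) = 28091² · 142.94099 = 1.1279535 × 10^11.
SE(Ŷ) = √(1.1279535 × 10^11) = 335850.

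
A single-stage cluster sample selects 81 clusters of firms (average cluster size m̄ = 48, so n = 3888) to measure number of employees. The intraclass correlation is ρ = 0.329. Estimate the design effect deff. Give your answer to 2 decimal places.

deff = 1 + (48 − 1)·0.329 = 1 + 15.463 = 16.463.

16.46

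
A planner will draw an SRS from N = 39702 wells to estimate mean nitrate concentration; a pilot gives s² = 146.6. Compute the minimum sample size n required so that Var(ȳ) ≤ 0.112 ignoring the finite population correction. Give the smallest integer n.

1309

Without fpc, n₀ = s²/D = 146.6/0.112 = 1308.9286.
Rounding up, n = 1309.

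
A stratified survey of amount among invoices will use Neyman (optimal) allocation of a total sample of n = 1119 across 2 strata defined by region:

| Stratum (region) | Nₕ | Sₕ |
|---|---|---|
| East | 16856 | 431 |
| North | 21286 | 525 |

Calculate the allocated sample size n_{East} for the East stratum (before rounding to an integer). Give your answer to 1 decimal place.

Neyman allocation: nₕ = n·NₕSₕ / Σⱼ NⱼSⱼ.
Σ NⱼSⱼ = 16856·431 + 21286·525 = 1.8440086 × 10^7.
n_{East} = 1119·16856·431 / (1.8440086 × 10^7) = 440.9.

440.9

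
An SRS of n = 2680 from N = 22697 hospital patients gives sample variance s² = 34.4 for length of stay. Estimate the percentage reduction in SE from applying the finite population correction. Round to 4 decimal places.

f = n/N = 2680/22697 = 0.11807728.
SE_no-fpc = √(s²/n) = 0.11329528; SE_fpc = √((1−f)s²/n) = 0.10639644.
Ratio = √(1−f) = 0.93910741. Reduction = 100·(1 − 0.93910741) = 6.0893%.

6.0893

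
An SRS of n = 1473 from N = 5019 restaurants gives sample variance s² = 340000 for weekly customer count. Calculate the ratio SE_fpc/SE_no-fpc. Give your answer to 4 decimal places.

f = n/N = 1473/5019 = 0.29348476.
SE_no-fpc = √(s²/n) = 15.192809; SE_fpc = √((1−f)s²/n) = 12.770234.
Ratio = √(1−f) = 0.84054461.

0.8405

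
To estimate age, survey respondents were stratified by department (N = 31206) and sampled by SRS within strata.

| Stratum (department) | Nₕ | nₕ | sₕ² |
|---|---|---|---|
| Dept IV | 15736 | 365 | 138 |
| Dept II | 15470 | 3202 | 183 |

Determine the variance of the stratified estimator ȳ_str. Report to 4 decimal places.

0.1050

Var(ȳ_str) = Σₕ Wₕ²(1 − fₕ)sₕ²/nₕ with Wₕ = Nₕ/N, N = 31206.
Dept IV: Wₕ = 0.50426200; term = 0.50426200²·(1 − 0.02319522)·138/365 = 0.093908842.
Dept II: Wₕ = 0.49573800; term = 0.49573800²·(1 − 0.20698125)·183/3202 = 0.011138267.
Sum = 0.10504711.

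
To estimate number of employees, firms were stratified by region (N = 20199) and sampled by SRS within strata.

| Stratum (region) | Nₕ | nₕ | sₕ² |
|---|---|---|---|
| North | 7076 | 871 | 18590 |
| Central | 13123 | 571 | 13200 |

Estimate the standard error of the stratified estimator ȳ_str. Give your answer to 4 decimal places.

3.4103

Var(ȳ_str) = Σₕ Wₕ²(1 − fₕ)sₕ²/nₕ with Wₕ = Nₕ/N, N = 20199.
North: Wₕ = 0.35031437; term = 0.35031437²·(1 − 0.12309214)·18590/871 = 2.2968419.
Central: Wₕ = 0.64968563; term = 0.64968563²·(1 − 0.04351139)·13200/571 = 9.3330619.
Sum = 11.629904.
SE = √(11.629904) = 3.4103.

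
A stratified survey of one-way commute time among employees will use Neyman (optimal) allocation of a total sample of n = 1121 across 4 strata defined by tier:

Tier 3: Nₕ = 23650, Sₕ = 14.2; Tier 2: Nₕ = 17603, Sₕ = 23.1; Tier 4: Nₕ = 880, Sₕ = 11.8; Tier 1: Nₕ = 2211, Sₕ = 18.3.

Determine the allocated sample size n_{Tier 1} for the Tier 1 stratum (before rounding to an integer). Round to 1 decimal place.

57.2

Neyman allocation: nₕ = n·NₕSₕ / Σⱼ NⱼSⱼ.
Σ NⱼSⱼ = 23650·14.2 + 17603·23.1 + 880·11.8 + 2211·18.3 = 793304.6.
n_{Tier 1} = 1121·2211·18.3 / 793304.6 = 57.2.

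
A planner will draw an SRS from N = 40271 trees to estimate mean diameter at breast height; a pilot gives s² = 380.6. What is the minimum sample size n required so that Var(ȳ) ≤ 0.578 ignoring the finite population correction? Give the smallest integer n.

Without fpc, n₀ = s²/D = 380.6/0.578 = 658.4775.
Rounding up, n = 659.

659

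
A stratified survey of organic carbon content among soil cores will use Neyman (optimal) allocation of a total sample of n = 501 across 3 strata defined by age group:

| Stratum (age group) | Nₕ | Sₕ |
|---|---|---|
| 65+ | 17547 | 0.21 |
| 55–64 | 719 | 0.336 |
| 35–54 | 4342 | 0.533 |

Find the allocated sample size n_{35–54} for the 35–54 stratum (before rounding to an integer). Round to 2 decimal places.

185.79

Neyman allocation: nₕ = n·NₕSₕ / Σⱼ NⱼSⱼ.
Σ NⱼSⱼ = 17547·0.21 + 719·0.336 + 4342·0.533 = 6240.74.
n_{35–54} = 501·4342·0.533 / 6240.74 = 185.79.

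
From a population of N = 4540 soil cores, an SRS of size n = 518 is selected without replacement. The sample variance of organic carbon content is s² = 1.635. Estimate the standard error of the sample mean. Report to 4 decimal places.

0.0529

Under SRS without replacement, Var(ȳ) = (1 − f)·s²/n with f = n/N = 518/4540 = 0.11409692.
Var(ȳ) = (1 − 0.11409692)·1.635/518 = 0.88590308·0.0031563707 = 0.0027962385.
SE(ȳ) = √(0.0027962385) = 0.0529.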